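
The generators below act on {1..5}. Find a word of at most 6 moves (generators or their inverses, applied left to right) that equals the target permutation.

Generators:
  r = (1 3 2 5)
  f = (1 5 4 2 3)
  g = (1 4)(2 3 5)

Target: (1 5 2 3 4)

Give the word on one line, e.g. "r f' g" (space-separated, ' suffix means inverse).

r f' f' r' f'

  after r: (1 3 2 5)
  after f': (1 2)(3 4 5)
  after f': (1 4)(2 3 5)
  after r': (1 4 5 3 2)
  after f': (1 5 2 3 4)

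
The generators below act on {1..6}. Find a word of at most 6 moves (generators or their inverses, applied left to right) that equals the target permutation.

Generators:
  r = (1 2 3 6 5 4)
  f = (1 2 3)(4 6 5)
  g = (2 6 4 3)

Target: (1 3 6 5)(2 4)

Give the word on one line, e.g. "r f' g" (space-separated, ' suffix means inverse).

g' g' g' f r

  after g': (2 3 4 6)
  after g': (2 4)(3 6)
  after g': (2 6 4 3)
  after f: (1 2 5 4)
  after r: (1 3 6 5)(2 4)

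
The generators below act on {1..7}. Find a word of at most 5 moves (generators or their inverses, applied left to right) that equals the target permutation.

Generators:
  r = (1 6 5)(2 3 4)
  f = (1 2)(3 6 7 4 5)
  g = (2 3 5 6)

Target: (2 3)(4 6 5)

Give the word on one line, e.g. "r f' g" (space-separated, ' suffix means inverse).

  after r': (1 5 6)(2 4 3)
  after g: (1 6)(2 4 5)
  after r': (2 3)(4 6 5)

r' g r'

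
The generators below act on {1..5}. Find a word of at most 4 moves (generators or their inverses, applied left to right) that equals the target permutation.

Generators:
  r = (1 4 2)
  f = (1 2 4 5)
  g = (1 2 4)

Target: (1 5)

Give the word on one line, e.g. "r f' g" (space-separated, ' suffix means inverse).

  after f': (1 5 4 2)
  after r': (1 5)

f' r'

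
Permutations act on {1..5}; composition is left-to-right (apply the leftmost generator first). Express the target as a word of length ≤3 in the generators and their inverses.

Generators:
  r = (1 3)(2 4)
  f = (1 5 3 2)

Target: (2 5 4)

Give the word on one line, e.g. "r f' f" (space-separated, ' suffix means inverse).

f f r'

  after f: (1 5 3 2)
  after f: (1 3)(2 5)
  after r': (2 5 4)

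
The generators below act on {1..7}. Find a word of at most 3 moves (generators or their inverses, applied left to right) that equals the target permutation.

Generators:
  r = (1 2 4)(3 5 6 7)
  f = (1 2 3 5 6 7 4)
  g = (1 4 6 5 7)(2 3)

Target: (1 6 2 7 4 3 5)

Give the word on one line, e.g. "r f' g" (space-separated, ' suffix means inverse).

f r g

  after f: (1 2 3 5 6 7 4)
  after r: (1 4 2 5 7)(3 6)
  after g: (1 6 2 7 4 3 5)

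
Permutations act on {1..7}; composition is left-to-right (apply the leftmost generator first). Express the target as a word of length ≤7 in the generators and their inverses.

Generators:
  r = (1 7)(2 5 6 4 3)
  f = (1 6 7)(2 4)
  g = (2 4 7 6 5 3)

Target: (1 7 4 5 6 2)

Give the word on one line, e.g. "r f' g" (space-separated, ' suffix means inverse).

  after f: (1 6 7)(2 4)
  after g: (1 5 3 2 7)
  after f: (1 5 3 4 2)(6 7)
  after g': (1 6 4 3 2)
  after g': (1 7 4 5 6 2)

f g f g' g'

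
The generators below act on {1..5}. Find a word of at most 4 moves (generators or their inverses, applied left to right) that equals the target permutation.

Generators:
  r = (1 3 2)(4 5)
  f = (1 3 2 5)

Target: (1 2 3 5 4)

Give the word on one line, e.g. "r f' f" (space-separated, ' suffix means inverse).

  after r': (1 2 3)(4 5)
  after f': (1 3 5 4 2)
  after r': (3 4)
  after r': (1 2 3 5 4)

r' f' r' r'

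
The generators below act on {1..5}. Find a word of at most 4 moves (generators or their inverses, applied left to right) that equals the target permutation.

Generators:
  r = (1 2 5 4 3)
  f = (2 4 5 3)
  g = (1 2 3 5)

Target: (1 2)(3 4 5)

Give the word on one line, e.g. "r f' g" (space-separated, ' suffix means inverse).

f' r

  after f': (2 3 5 4)
  after r: (1 2)(3 4 5)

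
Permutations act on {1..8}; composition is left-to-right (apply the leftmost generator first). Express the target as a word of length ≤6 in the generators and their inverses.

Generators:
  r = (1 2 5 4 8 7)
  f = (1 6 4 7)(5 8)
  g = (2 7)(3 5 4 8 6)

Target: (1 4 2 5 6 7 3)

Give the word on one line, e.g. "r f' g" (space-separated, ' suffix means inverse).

  after f': (1 7 4 6)(5 8)
  after f': (1 4)(6 7)
  after g': (1 5 3 6 2 7 8 4)
  after f': (1 8 6 2 4 7 5 3)
  after g': (1 4 2 5 6 7 3)

f' f' g' f' g'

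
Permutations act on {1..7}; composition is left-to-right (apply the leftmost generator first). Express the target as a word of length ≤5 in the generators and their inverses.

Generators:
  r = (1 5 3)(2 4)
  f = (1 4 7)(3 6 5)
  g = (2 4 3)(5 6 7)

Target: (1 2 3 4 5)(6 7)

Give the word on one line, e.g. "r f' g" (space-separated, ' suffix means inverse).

  after g': (2 3 4)(5 7 6)
  after r: (1 5 7 6 3 2)
  after f: (1 3 2 4 7 5)
  after g: (1 2 3 4 5)(6 7)

g' r f g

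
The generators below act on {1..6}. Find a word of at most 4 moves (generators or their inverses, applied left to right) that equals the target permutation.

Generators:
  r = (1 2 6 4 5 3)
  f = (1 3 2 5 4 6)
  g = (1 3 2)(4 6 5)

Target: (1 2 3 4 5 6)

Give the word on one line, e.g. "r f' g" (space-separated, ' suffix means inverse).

r g' r r

  after r: (1 2 6 4 5 3)
  after g': (1 3 2 4 6 5)
  after r: (2 5)(3 6)
  after r: (1 2 3 4 5 6)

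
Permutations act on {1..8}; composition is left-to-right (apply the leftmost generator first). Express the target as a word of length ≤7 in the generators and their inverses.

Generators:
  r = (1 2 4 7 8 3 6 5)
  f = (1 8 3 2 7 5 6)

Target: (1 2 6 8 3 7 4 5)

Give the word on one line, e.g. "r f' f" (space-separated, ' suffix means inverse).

  after r: (1 2 4 7 8 3 6 5)
  after r: (1 4 8 6)(2 7 3 5)
  after f: (1 4 3 6 8)(2 5 7)
  after r: (1 7 4 6 3 5 8 2)
  after f': (1 2 6 8 3 7 4 5)

r r f r f'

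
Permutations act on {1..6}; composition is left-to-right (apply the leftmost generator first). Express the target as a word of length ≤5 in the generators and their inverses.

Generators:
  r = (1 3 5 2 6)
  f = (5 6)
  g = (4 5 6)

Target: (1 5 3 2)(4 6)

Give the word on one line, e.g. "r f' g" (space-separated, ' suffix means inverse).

  after g': (4 6 5)
  after g': (4 5 6)
  after r: (1 3 5)(2 6 4)
  after r: (1 5 3 2)(4 6)

g' g' r r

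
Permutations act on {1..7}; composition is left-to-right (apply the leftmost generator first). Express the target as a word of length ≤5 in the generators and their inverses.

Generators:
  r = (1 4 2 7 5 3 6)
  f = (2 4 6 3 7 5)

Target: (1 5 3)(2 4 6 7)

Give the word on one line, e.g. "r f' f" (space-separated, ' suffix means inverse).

  after f': (2 5 7 3 6 4)
  after r: (1 4 7 6 2 3)
  after f': (1 2 6 5 7 4 3)
  after f': (1 5 3)(2 4 6 7)

f' r f' f'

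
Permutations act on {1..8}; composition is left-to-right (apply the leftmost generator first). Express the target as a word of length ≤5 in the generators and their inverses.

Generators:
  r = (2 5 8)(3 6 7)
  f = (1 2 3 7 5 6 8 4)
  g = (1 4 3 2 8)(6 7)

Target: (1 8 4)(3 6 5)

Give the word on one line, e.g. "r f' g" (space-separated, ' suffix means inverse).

f g' f r' f

  after f: (1 2 3 7 5 6 8 4)
  after g': (1 3 6 2 4 8)(5 7)
  after f: (1 7 6 3 8 2)
  after r': (1 6 7 3 5 2)
  after f: (1 8 4)(3 6 5)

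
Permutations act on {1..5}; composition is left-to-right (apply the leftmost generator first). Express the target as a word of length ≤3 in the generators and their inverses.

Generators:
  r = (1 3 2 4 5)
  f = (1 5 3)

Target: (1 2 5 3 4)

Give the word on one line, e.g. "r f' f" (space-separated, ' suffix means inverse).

  after r: (1 3 2 4 5)
  after r: (1 2 5 3 4)

r r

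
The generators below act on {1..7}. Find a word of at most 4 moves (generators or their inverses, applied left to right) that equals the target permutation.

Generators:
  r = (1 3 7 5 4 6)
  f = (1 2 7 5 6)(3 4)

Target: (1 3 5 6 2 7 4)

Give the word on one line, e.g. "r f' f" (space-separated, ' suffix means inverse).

f' f' f' r'

  after f': (1 6 5 7 2)(3 4)
  after f': (1 5 2 6 7)
  after f': (1 7 6 2 5)(3 4)
  after r': (1 3 5 6 2 7 4)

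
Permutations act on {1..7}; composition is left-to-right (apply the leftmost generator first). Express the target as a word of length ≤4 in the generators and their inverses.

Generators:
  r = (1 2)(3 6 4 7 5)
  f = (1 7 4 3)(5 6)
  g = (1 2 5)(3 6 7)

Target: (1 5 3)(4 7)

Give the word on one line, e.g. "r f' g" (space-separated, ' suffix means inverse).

r' g

  after r': (1 2)(3 5 7 4 6)
  after g: (1 5 3)(4 7)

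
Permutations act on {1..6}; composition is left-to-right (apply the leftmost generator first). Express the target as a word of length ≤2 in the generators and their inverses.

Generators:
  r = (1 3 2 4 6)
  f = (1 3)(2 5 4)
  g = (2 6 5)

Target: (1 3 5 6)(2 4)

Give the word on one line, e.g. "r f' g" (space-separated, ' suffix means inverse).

  after r: (1 3 2 4 6)
  after g': (1 3 5 6)(2 4)

r g'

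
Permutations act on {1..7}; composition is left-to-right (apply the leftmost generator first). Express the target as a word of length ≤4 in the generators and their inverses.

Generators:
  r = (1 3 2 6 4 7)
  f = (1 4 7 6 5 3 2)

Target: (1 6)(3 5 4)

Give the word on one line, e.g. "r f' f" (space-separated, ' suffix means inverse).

f' r

  after f': (1 2 3 5 6 7 4)
  after r: (1 6)(3 5 4)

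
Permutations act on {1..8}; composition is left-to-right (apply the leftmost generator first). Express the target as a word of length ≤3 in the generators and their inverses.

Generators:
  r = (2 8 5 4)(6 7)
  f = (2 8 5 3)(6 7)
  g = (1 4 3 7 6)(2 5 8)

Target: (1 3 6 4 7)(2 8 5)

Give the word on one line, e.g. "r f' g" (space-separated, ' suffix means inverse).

g g

  after g: (1 4 3 7 6)(2 5 8)
  after g: (1 3 6 4 7)(2 8 5)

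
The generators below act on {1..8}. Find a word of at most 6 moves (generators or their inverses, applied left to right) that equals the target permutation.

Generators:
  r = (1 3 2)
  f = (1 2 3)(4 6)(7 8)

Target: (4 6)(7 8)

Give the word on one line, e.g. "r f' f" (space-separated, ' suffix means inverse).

  after r: (1 3 2)
  after f': (1 2 3)(4 6)(7 8)
  after r': (1 3 2)(4 6)(7 8)
  after r': (4 6)(7 8)

r f' r' r'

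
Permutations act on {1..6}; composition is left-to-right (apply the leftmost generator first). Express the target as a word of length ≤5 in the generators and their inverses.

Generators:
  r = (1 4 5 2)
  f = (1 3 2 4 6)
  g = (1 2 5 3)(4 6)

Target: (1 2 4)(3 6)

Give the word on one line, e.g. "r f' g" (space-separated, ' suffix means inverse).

g' r' r' f' r'

  after g': (1 3 5 2)(4 6)
  after r': (1 3 4 6)
  after r': (1 3)(2 5 4 6)
  after f': (2 5)(3 6)
  after r': (1 2 4)(3 6)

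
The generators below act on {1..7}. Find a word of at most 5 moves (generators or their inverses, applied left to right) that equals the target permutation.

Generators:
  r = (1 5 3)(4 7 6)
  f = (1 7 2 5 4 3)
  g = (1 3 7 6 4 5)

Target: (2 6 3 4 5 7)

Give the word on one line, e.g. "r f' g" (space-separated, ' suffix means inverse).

f g' g'

  after f: (1 7 2 5 4 3)
  after g': (1 3 5 6 7 2 4)
  after g': (2 6 3 4 5 7)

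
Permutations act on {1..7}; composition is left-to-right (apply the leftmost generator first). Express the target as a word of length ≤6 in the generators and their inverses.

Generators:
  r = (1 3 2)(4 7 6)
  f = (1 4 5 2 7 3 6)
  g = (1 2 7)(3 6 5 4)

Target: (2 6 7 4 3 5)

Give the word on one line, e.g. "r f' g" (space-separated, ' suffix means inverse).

  after g': (1 7 2)(3 4 5 6)
  after f: (1 3 5)(2 4)
  after r: (1 2 7 6 4)(3 5)
  after r: (2 6 7 4 3 5)

g' f r r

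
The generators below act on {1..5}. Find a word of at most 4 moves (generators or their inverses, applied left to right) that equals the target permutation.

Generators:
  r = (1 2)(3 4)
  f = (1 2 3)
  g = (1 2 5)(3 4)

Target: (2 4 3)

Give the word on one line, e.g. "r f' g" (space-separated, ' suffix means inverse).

  after f: (1 2 3)
  after g': (2 4 3 5)
  after r: (1 2 3 5)
  after g': (2 4 3)

f g' r g'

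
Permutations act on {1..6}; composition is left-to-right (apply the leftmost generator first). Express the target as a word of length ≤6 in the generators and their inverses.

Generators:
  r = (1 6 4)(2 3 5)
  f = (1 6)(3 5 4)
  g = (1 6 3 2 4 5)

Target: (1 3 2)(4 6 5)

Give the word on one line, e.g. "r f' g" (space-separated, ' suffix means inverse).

f g' g' f'

  after f: (1 6)(3 5 4)
  after g': (2 3 4 6 5)
  after g': (1 5 3 2 6 4)
  after f': (1 3 2)(4 6 5)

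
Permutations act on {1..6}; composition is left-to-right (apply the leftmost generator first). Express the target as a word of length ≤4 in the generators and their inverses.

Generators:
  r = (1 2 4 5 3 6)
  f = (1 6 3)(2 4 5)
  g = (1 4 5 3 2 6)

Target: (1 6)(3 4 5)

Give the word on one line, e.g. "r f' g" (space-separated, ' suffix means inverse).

r g' r

  after r: (1 2 4 5 3 6)
  after g': (1 3 2)
  after r: (1 6)(3 4 5)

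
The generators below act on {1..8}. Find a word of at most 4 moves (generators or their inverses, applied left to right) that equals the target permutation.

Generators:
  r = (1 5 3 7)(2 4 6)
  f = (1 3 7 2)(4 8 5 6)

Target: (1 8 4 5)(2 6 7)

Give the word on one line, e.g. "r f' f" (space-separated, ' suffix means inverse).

  after r: (1 5 3 7)(2 4 6)
  after f': (1 8 4 5)(2 6 7)

r f'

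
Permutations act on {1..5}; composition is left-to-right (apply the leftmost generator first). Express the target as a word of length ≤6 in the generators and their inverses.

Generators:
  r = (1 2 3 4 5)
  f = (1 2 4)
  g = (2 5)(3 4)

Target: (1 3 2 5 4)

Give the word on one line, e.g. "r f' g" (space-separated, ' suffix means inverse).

  after f: (1 2 4)
  after g: (1 5 2 3 4)
  after r': (1 4 5)
  after g: (1 3 4 2 5)
  after f': (1 3 2 5 4)

f g r' g f'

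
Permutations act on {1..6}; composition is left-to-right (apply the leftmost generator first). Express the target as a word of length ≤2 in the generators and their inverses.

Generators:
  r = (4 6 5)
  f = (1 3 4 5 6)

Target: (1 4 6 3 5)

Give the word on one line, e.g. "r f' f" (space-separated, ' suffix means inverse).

  after f: (1 3 4 5 6)
  after f: (1 4 6 3 5)

f f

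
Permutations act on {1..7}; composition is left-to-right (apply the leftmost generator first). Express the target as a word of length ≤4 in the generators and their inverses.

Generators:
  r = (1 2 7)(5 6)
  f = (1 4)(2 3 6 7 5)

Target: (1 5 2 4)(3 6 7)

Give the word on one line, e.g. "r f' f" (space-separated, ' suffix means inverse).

  after r: (1 2 7)(5 6)
  after r: (1 7 2)
  after f: (1 5 2 4)(3 6 7)

r r f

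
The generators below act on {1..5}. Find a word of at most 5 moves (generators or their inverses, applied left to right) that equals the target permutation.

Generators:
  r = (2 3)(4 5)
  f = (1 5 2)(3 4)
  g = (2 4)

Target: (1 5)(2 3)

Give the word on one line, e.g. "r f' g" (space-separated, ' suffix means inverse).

r g f' f' g'

  after r: (2 3)(4 5)
  after g: (2 3 4 5)
  after f': (1 2 4)
  after f': (1 5)(2 3 4)
  after g': (1 5)(2 3)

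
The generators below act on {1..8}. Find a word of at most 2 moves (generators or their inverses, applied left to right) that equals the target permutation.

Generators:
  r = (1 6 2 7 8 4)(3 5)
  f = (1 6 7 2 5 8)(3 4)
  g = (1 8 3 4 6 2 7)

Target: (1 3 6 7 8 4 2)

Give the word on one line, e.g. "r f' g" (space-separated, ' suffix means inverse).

  after g: (1 8 3 4 6 2 7)
  after g: (1 3 6 7 8 4 2)

g g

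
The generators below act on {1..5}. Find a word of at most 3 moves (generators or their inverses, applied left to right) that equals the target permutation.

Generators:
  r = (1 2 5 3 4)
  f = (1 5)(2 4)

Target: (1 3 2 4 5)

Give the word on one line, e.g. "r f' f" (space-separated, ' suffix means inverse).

  after r: (1 2 5 3 4)
  after r: (1 5 4 2 3)
  after r: (1 3 2 4 5)

r r r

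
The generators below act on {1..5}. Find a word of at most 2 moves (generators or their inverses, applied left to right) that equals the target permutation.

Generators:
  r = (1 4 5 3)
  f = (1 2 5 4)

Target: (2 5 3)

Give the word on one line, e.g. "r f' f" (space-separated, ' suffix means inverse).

  after r: (1 4 5 3)
  after f: (2 5 3)

r f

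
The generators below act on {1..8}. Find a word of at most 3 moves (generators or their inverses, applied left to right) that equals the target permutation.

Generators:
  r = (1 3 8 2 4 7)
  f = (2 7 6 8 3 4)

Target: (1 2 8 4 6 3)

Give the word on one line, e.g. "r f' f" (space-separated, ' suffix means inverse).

  after r: (1 3 8 2 4 7)
  after f: (1 4 6 8 7)
  after r': (1 2 8 4 6 3)

r f r'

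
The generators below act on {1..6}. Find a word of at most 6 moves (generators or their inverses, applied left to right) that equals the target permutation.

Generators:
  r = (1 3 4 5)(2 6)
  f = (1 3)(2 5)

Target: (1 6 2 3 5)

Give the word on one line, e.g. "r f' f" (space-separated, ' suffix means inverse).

  after f': (1 3)(2 5)
  after r: (1 4 5 6 2)
  after r: (1 5 2 3 4)
  after f: (1 2)(3 4)
  after r: (1 6 2 3 5)

f' r r f r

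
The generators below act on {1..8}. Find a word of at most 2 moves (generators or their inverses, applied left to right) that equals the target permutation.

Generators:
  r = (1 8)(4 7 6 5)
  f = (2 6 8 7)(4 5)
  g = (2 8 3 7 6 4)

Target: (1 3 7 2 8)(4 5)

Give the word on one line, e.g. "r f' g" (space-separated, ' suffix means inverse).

r' g

  after r': (1 8)(4 5 6 7)
  after g: (1 3 7 2 8)(4 5)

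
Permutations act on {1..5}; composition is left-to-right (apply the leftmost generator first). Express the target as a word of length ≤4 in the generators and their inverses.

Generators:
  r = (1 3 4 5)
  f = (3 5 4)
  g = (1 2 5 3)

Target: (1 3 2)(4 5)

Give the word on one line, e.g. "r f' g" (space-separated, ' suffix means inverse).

f g'

  after f: (3 5 4)
  after g': (1 3 2)(4 5)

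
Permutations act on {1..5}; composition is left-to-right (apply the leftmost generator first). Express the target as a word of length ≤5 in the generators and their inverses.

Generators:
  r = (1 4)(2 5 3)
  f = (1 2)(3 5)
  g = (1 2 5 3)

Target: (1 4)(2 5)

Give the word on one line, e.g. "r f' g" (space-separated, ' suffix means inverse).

f g' r'

  after f: (1 2)(3 5)
  after g': (2 3)
  after r': (1 4)(2 5)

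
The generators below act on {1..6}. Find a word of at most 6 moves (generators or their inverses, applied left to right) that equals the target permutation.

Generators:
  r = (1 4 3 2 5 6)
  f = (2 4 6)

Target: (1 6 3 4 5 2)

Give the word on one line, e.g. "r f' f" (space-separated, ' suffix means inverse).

r' r' r' f f

  after r': (1 6 5 2 3 4)
  after r': (1 5 3)(2 4 6)
  after r': (1 2)(3 6)(4 5)
  after f: (1 4 5 6 3 2)
  after f: (1 6 3 4 5 2)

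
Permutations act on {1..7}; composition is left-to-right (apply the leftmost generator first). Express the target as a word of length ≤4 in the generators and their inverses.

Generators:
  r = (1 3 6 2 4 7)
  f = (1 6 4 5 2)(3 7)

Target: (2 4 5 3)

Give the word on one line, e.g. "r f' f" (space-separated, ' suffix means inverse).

f r' r'

  after f: (1 6 4 5 2)(3 7)
  after r': (1 3 4 5 6 2 7)
  after r': (2 4 5 3)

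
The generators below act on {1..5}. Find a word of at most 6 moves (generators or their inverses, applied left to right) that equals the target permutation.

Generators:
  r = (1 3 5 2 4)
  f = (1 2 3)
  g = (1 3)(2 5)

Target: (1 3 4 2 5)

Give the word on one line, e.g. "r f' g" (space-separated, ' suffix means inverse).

f r' g' f' g

  after f: (1 2 3)
  after r': (1 5 3 4 2)
  after g': (1 2 3 4 5)
  after f': (3 4 5)
  after g: (1 3 4 2 5)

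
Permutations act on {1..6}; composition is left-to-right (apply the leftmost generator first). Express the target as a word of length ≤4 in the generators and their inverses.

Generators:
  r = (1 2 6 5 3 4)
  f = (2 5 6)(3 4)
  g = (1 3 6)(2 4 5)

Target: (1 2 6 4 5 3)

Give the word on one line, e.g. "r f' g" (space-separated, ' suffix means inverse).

  after g': (1 6 3)(2 5 4)
  after f: (1 2 6 4 5 3)

g' f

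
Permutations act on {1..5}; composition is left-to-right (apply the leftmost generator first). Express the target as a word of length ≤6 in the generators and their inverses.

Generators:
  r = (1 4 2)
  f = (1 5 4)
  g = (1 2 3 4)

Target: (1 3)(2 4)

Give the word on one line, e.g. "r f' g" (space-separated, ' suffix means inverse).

r g r' g r

  after r: (1 4 2)
  after g: (3 4)
  after r': (1 2 4 3)
  after g: (1 3 2)
  after r: (1 3)(2 4)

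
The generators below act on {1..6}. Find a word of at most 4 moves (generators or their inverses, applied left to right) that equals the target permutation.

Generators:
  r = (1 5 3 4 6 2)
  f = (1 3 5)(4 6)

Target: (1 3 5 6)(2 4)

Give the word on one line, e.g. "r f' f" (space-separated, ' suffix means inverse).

r' r' f r'

  after r': (1 2 6 4 3 5)
  after r': (1 6 3)(2 4 5)
  after f: (1 4)(2 6 5)
  after r': (1 3 5 6)(2 4)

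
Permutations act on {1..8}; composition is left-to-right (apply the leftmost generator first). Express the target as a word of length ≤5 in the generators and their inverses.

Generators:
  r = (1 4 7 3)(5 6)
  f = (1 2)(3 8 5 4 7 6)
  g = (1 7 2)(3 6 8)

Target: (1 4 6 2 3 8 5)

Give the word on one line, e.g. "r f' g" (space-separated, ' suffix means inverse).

  after f': (1 2)(3 6 7 4 5 8)
  after g: (2 7 4 5 3 8 6)
  after r: (1 4 6 2 3 8 5)

f' g r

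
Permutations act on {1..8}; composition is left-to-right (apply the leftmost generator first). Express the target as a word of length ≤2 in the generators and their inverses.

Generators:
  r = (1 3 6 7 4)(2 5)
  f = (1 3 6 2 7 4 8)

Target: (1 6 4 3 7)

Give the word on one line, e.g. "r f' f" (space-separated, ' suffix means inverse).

  after r: (1 3 6 7 4)(2 5)
  after r: (1 6 4 3 7)

r r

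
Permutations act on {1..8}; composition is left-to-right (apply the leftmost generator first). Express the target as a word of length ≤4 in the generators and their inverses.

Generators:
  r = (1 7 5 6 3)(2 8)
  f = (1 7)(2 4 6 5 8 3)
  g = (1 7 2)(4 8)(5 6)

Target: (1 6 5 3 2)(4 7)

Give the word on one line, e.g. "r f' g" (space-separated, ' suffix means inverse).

  after g: (1 7 2)(4 8)(5 6)
  after r: (1 5 3)(2 7 8 4)
  after g': (1 6 5 3 2)(4 7)

g r g'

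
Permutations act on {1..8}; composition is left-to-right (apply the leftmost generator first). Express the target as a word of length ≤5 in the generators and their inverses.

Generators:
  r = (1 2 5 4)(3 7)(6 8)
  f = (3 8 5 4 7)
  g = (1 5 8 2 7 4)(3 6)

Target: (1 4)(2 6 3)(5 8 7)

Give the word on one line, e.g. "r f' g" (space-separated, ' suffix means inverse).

  after f: (3 8 5 4 7)
  after g': (1 4 2 8)(3 5 7 6)
  after r': (1 5 3 2 6 7 8 4)
  after f: (1 4)(2 6 3)(5 8 7)

f g' r' f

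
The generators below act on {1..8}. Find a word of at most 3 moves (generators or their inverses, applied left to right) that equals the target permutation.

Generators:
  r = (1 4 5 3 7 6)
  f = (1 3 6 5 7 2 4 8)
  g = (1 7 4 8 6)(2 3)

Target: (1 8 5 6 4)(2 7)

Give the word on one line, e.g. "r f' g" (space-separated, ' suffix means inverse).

r' g' r

  after r': (1 6 7 3 5 4)
  after g': (1 8 4 6)(2 3 5 7)
  after r: (1 8 5 6 4)(2 7)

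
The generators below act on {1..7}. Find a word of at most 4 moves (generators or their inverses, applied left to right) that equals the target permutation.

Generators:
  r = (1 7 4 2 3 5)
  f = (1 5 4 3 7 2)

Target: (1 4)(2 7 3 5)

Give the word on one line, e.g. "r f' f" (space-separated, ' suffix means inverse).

r' f' r' f

  after r': (1 5 3 2 4 7)
  after f': (2 5 4 3 7)
  after r': (1 5 7 4 2 3)
  after f: (1 4)(2 7 3 5)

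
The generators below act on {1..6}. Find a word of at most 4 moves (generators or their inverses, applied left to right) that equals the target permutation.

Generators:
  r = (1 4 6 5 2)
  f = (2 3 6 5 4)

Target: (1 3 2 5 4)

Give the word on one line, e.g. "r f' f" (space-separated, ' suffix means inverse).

  after f: (2 3 6 5 4)
  after r: (1 4)(2 3 5 6)
  after f: (1 2 6 3 4)
  after f: (1 3 2 5 4)

f r f f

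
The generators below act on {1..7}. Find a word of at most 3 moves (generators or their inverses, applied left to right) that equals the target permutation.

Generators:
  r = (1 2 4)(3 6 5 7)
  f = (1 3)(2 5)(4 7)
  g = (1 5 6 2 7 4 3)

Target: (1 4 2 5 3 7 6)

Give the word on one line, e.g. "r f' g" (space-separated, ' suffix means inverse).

g' g'

  after g': (1 3 4 7 2 6 5)
  after g': (1 4 2 5 3 7 6)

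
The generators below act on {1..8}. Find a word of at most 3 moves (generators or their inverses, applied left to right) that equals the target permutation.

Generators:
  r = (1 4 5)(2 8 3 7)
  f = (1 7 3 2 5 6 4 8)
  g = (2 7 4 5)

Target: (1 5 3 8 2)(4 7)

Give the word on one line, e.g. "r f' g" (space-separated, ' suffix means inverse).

g g r'

  after g: (2 7 4 5)
  after g: (2 4)(5 7)
  after r': (1 5 3 8 2)(4 7)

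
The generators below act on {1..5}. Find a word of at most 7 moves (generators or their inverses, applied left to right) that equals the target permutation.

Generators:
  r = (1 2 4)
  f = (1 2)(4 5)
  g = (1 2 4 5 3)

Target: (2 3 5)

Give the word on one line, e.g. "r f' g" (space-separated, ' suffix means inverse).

r' f f g' r'

  after r': (1 4 2)
  after f: (1 5 4)
  after f: (1 4 2)
  after g': (1 2 3 5 4)
  after r': (2 3 5)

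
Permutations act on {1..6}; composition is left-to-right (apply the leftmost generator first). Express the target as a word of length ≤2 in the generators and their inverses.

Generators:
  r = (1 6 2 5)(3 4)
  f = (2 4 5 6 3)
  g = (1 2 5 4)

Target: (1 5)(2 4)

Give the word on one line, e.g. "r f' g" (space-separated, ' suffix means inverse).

  after g': (1 4 5 2)
  after g': (1 5)(2 4)

g' g'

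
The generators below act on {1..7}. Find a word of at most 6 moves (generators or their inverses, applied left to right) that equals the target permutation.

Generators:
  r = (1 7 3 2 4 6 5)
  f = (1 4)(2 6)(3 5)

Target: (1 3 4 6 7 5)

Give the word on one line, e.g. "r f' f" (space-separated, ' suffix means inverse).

f' r' r' f' f'

  after f': (1 4)(2 6)(3 5)
  after r': (1 2 4 5 7)(3 6)
  after r': (1 3 4 6 7 5)
  after f': (1 5 4 2 6 7 3)
  after f': (1 3 4 6 7 5)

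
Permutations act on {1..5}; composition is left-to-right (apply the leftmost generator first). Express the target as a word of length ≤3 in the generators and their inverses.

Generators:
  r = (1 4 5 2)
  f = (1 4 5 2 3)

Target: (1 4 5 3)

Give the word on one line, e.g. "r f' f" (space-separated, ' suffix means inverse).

  after f: (1 4 5 2 3)
  after r: (1 5)(2 3 4)
  after f': (1 4 5 3)

f r f'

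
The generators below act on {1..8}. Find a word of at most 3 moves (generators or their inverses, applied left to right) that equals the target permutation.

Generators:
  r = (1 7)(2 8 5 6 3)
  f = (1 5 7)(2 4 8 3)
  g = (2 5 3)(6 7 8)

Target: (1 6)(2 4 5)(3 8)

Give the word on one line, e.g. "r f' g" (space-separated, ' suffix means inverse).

f g r'

  after f: (1 5 7)(2 4 8 3)
  after g: (1 3 5 8 2 4 6 7)
  after r': (1 6)(2 4 5)(3 8)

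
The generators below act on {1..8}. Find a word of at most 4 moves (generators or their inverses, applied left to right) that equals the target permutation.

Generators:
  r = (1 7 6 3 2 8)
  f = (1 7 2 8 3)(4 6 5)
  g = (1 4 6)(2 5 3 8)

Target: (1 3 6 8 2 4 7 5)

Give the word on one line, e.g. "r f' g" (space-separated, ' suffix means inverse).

g r f r

  after g: (1 4 6)(2 5 3 8)
  after r: (1 4 3)(2 5)(6 7)
  after f: (1 6 2 4)(3 7 5 8)
  after r: (1 3 6 8 2 4 7 5)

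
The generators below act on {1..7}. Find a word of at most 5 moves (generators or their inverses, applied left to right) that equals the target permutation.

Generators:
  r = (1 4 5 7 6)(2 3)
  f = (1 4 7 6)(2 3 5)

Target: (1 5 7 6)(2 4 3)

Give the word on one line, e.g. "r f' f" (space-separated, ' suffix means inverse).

r r f' r f'

  after r: (1 4 5 7 6)(2 3)
  after r: (1 5 6 4 7)
  after f': (1 3 2 5 7 6)
  after r: (1 2 7)(4 5 6)
  after f': (1 5 7 6)(2 4 3)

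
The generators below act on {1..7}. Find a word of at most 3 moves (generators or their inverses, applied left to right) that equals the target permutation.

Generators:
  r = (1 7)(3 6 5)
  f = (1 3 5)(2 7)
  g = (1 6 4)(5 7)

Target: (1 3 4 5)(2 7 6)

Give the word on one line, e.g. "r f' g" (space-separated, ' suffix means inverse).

  after r: (1 7)(3 6 5)
  after g: (1 5 3 4)(6 7)
  after f': (1 3 4 5)(2 7 6)

r g f'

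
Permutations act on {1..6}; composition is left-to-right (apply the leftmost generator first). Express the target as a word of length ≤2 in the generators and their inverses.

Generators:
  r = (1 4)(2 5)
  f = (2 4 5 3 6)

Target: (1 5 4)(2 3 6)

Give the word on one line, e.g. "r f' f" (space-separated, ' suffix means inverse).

  after r': (1 4)(2 5)
  after f: (1 5 4)(2 3 6)

r' f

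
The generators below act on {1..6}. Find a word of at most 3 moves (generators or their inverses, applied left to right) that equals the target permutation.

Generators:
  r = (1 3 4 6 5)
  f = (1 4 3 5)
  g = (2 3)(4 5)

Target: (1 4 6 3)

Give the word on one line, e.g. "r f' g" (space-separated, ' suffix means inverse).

  after r: (1 3 4 6 5)
  after f': (1 4 6 3)

r f'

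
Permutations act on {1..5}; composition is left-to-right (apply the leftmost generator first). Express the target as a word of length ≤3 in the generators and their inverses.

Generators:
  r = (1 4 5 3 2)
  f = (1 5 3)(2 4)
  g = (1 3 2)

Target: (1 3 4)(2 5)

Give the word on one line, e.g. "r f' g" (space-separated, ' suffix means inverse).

  after g: (1 3 2)
  after f: (2 5 3 4)
  after g: (1 3 4)(2 5)

g f g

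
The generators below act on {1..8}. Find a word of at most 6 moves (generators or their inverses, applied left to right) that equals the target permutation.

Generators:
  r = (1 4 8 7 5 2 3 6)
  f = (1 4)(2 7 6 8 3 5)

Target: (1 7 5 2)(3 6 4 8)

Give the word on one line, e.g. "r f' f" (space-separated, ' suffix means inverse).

f r' r' f'

  after f: (1 4)(2 7 6 8 3 5)
  after r': (2 8)(3 7)(4 6)
  after r': (1 6)(2 4 3 8 5 7)
  after f': (1 7 5 2)(3 6 4 8)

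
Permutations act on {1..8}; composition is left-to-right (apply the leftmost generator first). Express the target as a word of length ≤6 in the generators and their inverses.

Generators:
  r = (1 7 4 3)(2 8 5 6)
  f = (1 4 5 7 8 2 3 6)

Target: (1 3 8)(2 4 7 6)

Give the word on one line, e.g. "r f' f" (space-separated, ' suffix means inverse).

f' r' r' f f

  after f': (1 6 3 2 8 7 5 4)
  after r': (1 5 7 8)(3 6 4)
  after r': (1 8 3 5)(2 6 7)
  after f: (1 2)(3 7)(4 5)(6 8)
  after f: (1 3 8)(2 4 7 6)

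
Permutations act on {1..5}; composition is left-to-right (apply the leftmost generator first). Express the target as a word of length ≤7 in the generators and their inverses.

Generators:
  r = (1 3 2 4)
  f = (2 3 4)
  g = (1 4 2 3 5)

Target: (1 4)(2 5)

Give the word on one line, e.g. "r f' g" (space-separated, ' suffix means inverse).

  after r': (1 4 2 3)
  after r': (1 2)(3 4)
  after f: (1 3 2)
  after g': (1 2 5 3 4)
  after f': (1 4)(2 5)

r' r' f g' f'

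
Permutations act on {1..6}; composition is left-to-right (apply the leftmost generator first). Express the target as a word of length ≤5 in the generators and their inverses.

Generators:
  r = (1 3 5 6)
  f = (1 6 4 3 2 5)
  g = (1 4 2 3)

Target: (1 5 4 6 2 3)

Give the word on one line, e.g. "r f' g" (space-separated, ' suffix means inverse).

f g r'

  after f: (1 6 4 3 2 5)
  after g: (1 6 2 5 4)
  after r': (1 5 4 6 2 3)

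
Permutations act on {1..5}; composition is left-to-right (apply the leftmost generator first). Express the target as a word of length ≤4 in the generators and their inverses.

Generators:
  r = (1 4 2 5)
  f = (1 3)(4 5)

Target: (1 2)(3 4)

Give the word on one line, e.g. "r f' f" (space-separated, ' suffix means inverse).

r' f' r

  after r': (1 5 2 4)
  after f': (1 4 3)(2 5)
  after r: (1 2)(3 4)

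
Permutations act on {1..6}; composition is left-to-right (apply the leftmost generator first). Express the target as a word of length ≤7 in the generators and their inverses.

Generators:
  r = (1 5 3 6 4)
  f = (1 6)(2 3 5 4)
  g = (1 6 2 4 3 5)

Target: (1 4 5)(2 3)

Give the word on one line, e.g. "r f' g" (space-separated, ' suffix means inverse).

  after f': (1 6)(2 4 5 3)
  after r': (1 3 2 6 4)
  after f': (1 2)(3 4 6 5)
  after r': (1 2 4 3 6)
  after g: (1 4 5)(2 3)

f' r' f' r' g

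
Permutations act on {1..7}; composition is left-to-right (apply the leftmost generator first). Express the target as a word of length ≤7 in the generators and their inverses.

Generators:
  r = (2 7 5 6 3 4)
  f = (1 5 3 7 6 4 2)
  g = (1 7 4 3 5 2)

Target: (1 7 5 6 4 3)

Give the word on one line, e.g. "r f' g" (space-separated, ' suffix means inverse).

r f g' f' r'

  after r: (2 7 5 6 3 4)
  after f: (1 5 4)(2 6 7 3)
  after g': (1 3 5 7 4 2 6)
  after f': (1 5 3)(2 7 6)
  after r': (1 7 5 6 4 3)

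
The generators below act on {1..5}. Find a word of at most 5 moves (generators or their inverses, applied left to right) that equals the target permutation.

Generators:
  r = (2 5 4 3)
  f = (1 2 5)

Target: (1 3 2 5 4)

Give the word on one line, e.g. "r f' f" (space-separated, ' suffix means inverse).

f' r' r' f'

  after f': (1 5 2)
  after r': (1 2)(3 4 5)
  after r': (1 3 5 4 2)
  after f': (1 3 2 5 4)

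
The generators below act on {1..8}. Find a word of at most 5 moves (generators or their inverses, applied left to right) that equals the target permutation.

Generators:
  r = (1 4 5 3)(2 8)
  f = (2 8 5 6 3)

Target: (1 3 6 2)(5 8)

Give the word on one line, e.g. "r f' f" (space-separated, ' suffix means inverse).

  after r: (1 4 5 3)(2 8)
  after f: (1 4 6 3)(2 5)
  after r': (2 4 6 5 8)
  after f': (2 4 5)(3 6 8)
  after r': (1 3 6 2)(5 8)

r f r' f' r'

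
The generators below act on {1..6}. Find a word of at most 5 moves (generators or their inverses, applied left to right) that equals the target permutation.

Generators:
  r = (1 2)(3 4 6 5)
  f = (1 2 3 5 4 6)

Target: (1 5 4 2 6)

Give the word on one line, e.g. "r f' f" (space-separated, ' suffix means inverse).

f' f' f' f' r'

  after f': (1 6 4 5 3 2)
  after f': (1 4 3)(2 6 5)
  after f': (1 5)(2 4)(3 6)
  after f': (1 3 4)(2 5 6)
  after r': (1 5 4 2 6)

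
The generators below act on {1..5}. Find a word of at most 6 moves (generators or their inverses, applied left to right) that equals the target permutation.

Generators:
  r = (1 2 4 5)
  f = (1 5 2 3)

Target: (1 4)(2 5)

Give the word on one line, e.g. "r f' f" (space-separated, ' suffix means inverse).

  after f': (1 3 2 5)
  after r': (1 3)(2 4)
  after f': (1 2 4 5)
  after r: (1 4)(2 5)

f' r' f' r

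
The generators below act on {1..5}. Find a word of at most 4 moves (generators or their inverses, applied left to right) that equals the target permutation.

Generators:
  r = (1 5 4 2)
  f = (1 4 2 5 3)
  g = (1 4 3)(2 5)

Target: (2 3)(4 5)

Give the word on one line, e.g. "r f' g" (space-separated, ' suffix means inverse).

g' f' r f'

  after g': (1 3 4)(2 5)
  after f': (1 5 4 3)
  after r: (1 4 3 5 2)
  after f': (2 3)(4 5)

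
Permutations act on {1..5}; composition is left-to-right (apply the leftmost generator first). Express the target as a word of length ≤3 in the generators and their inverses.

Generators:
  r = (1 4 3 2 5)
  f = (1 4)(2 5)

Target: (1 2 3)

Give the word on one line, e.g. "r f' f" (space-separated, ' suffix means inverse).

  after r': (1 5 2 3 4)
  after f': (1 2 3)

r' f'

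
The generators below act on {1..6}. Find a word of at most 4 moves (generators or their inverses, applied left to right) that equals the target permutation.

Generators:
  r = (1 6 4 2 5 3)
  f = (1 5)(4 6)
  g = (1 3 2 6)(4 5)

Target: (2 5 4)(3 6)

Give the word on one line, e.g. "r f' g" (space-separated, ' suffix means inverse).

g r' f

  after g: (1 3 2 6)(4 5)
  after r': (1 5 6 3 4 2)
  after f: (2 5 4)(3 6)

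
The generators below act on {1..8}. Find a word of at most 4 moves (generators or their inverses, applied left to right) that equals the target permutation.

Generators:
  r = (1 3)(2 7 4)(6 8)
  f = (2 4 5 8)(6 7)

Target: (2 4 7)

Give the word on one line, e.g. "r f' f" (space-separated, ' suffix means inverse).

r r

  after r: (1 3)(2 7 4)(6 8)
  after r: (2 4 7)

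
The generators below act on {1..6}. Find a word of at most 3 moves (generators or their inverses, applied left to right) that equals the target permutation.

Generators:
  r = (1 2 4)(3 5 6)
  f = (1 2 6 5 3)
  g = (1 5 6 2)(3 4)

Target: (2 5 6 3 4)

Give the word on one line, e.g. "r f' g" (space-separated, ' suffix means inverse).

  after r': (1 4 2)(3 6 5)
  after f': (1 4)(2 3)
  after r: (2 5 6 3 4)

r' f' r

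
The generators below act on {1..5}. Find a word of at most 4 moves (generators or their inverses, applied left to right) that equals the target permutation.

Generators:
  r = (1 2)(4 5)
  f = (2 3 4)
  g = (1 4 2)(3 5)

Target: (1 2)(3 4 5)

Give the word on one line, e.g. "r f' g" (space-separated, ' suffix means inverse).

  after f: (2 3 4)
  after f: (2 4 3)
  after g': (1 2)(3 4 5)

f f g'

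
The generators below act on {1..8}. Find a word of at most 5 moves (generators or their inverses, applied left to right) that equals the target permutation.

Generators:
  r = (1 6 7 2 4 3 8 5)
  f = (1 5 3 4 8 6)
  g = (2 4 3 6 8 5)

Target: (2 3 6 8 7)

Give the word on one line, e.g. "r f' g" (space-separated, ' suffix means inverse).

  after f': (1 6 8 4 3 5)
  after f': (1 8 3)(4 5 6)
  after g: (1 5 8 6 3)(2 4)
  after r: (2 3 6 8 7)

f' f' g r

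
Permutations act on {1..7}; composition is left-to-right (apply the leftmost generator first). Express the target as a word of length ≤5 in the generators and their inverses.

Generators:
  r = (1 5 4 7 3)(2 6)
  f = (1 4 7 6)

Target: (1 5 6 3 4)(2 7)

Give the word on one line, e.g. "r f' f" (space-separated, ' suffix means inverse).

  after f: (1 4 7 6)
  after r': (1 5)(2 6 3 7)
  after f': (1 5 6 3 4)(2 7)

f r' f'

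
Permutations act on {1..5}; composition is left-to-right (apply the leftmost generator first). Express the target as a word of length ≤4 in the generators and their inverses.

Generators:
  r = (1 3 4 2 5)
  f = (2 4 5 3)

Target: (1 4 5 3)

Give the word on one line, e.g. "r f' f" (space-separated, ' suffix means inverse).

r' f'

  after r': (1 5 2 4 3)
  after f': (1 4 5 3)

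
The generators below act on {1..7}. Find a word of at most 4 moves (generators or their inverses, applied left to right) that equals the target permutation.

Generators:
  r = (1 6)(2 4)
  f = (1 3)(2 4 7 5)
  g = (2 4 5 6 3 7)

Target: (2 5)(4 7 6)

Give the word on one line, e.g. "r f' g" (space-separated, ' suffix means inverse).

  after g': (2 7 3 6 5 4)
  after r': (1 6 5 2 7 3)
  after f: (1 6 2 5 4 7)
  after r: (2 5)(4 7 6)

g' r' f r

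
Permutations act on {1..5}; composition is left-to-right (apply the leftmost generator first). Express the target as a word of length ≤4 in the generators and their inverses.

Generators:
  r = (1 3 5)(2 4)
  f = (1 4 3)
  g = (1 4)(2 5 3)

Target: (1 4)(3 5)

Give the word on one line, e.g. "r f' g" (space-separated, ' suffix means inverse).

f r r

  after f: (1 4 3)
  after r: (1 2 4 5)
  after r: (1 4)(3 5)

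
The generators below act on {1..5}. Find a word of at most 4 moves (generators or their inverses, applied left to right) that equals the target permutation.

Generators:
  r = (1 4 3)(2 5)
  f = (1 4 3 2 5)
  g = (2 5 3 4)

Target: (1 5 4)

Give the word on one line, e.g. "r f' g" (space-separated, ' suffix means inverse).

r' g'

  after r': (1 3 4)(2 5)
  after g': (1 5 4)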